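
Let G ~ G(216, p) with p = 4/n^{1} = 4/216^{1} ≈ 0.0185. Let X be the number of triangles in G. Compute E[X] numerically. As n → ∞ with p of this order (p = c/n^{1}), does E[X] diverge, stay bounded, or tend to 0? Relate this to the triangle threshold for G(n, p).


Number of potential triangles: C(216, 3) = 1656360.
Each occurs with probability p³ ≈ (0.0185)³ ≈ 6.35066e-06.
By linearity: E[X] = C(216, 3)·p³ ≈ 1656360 · 6.35066e-06 ≈ 10.519.
Here α = 1, so p = 4/n is exactly at the triangle threshold p ~ 1/n. Asymptotically E[X] → c³/6 = 4³/6 = 32/3 ≈ 10.667, a bounded constant. In this regime the triangle count is asymptotically Poisson(c³/6).

E[X] ≈ 10.519; in regime p = Θ(1/n^{1}) E[X] stays bounded (at the triangle threshold p ~ 1/n).


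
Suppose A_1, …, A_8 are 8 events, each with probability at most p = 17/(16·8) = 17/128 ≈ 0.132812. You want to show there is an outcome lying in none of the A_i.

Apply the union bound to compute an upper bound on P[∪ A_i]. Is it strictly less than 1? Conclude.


Union bound: P[∪_{i=1}^{8} A_i] ≤ Σ_i P[A_i] ≤ 8·p = 8·(17/128) = 17/16.
Numerically: 17/16 ≈ 1.062500.
Is 17/16 < 1? NO.
Since the bound 17/16 is ≥ 1, the union bound is uninformative here; it does NOT by itself certify existence.

8·p = 17/16 ≈ 1.062500; existence NOT certified by the union bound.


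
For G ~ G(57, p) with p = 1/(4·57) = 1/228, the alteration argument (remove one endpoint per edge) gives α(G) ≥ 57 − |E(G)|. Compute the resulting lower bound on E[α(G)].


E[|E(G)|] = C(57, 2)·p = 1596 · (1/228) = 7.
E[α(G)] ≥ n − E[|E(G)|] = 57 − 7 = 50.
Numerically: ≈ 50.00000.
(This is only a lower bound; the true E[α(G)] may be larger.)

E[α(G)] ≥ 50 ≈ 50.00000.


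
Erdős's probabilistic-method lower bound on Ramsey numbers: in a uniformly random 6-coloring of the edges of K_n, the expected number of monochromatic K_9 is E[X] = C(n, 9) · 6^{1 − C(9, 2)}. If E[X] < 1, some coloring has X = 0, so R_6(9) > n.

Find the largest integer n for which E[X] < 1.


We need C(n, 9) · 6^{1 − 36} < 1, i.e. C(n, 9) < 6^{36 − 1} = 1719070799748422591028658176.
Check values of n near the boundary:
  n = 4406: C(4406, 9) = 1710356485221788389505285700; 1710356485221788389505285700 < 1719070799748422591028658176? YES
  n = 4407: C(4407, 9) = 1713856532599459170657070050; 1713856532599459170657070050 < 1719070799748422591028658176? YES
  n = 4408: C(4408, 9) = 1717362945146264156457459600; 1717362945146264156457459600 < 1719070799748422591028658176? YES
  n = 4409: C(4409, 9) = 1720875732988608787686577131; 1720875732988608787686577131 < 1719070799748422591028658176? NO
  n = 4410: C(4410, 9) = 1724394906266704102180823710; 1724394906266704102180823710 < 1719070799748422591028658176? NO
The largest n with C(n, 9) < 1719070799748422591028658176 is n = 4408 (where E[X] = 35778394690547169926197075/35813974994758803979763712 ≈ 0.9990065). Hence R_6(9) > 4408, i.e. R_6(9) ≥ 4409.

Largest n = 4408; hence R_6(9) > 4408.


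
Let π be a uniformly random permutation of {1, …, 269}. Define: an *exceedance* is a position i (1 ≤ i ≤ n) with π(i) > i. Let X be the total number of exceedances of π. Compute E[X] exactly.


Write X = Σ_{i=1}^{269} X_i, where X_i = 1_{π(i) > i}.
For each fixed i, π(i) is uniform over {1, …, 269} (marginal of a uniform permutation), so P[π(i) > i] = (n − i)/n. Summing: Σ_{i=1}^{269} (n − i)/n = (0 + 1 + … + 268)/269 = 269(269 − 1)/(2·269) = (269 − 1)/2.
Hence E[X] = Σ_{i=1}^{269} (269 − i)/269 = 134 ≈ 134.0000.

E[X] = 134 = 134.0000.


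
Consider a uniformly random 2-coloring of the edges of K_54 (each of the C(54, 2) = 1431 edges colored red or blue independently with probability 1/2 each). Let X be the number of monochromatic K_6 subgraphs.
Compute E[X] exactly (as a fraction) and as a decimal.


Let X = Σ_S X_S over the C(54, 6) = 25827165 subsets S of size 6, where X_S = 1 if the K_6 on S is monochromatic.
For a fixed S, the K_6 on S has C(6, 2) = 15 edges. P[all 15 edges red] = (1/2)^15, and likewise for blue, so P[monochromatic] = 2·(1/2)^15 = 2^{1 − 15} = 1/16384.
Summing: E[X] = C(54, 6) · 2^{1 − 15} = 25827165 · 1/16384 = 25827165/16384.
Numerically: E[X] ≈ 1576.36505.

E[X] = C(54,6)·2^(1−C(6,2)) = 25827165/16384 ≈ 1576.36505.


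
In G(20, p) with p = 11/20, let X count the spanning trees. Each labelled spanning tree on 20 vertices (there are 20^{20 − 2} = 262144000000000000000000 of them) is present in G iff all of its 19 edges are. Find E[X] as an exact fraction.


K_20 has 20^{20 − 2} = 262144000000000000000000 labelled spanning trees.
For each such spanning tree H, let X_H = 1 if all 19 edges of H are present in G. Then P[X_H = 1] = p^{19} = (11/20)^{19} = 61159090448414546291/5242880000000000000000000.
By linearity of expectation: E[X] = Σ_H E[X_H] = 262144000000000000000000 · p^{19} = 262144000000000000000000 · 61159090448414546291/5242880000000000000000000 = 61159090448414546291/20.
Numerically: E[X] ≈ 3.058e+18.

E[X] = 262144000000000000000000 · (11/20)^{19} = 61159090448414546291/20 ≈ 3.058e+18.


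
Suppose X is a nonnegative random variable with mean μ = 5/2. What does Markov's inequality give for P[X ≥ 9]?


μ = E[X] = 5/2, a = 9.
Markov: P[X ≥ 9] ≤ μ/a = (5/2)/9 = 5/18.
Numerically: ≈ 0.27778.
(Since a = 9 > μ = 2.50000, the bound 5/18 is < 1 and informative.)

P[X ≥ 9] ≤ 5/18 ≈ 0.27778.


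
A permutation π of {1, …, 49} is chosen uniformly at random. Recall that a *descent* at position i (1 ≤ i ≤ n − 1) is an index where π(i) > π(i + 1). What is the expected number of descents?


Write X = Σ X_I over i = 1, …, 48, with X_I the indicator of one descent.
There are 48 indicators.
For each fixed i, the pair (π(i), π(i+1)) is a uniformly random ordered pair of distinct values from {1, …, 49}; by symmetry P[π(i) > π(i+1)] = 1/2.
By linearity: E[X] = 48 · (1/2) = (49 − 1) · (1/2) = 24 ≈ 24.0000.

E[X] = 24 = 24.0000.


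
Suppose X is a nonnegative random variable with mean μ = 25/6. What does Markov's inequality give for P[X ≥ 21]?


μ = E[X] = 25/6, a = 21.
Markov: P[X ≥ 21] ≤ μ/a = (25/6)/21 = 25/126.
Numerically: ≈ 0.19841.
(Since a = 21 > μ = 4.16667, the bound 25/126 is < 1 and informative.)

P[X ≥ 21] ≤ 25/126 ≈ 0.19841.


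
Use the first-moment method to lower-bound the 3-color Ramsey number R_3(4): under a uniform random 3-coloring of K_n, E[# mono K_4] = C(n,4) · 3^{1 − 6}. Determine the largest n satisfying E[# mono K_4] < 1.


We need C(n, 4) · 3^{1 − 6} < 1, i.e. C(n, 4) < 3^{6 − 1} = 243.
Check values of n near the boundary:
  n = 6: C(6, 4) = 15; 15 < 243? YES
  n = 7: C(7, 4) = 35; 35 < 243? YES
  n = 8: C(8, 4) = 70; 70 < 243? YES
  n = 9: C(9, 4) = 126; 126 < 243? YES
  n = 10: C(10, 4) = 210; 210 < 243? YES
  n = 11: C(11, 4) = 330; 330 < 243? NO
The largest n with C(n, 4) < 243 is n = 10 (where E[X] = 70/81 ≈ 0.864198). Hence R_3(4) > 10, i.e. R_3(4) ≥ 11.

Largest n = 10; hence R_3(4) > 10.


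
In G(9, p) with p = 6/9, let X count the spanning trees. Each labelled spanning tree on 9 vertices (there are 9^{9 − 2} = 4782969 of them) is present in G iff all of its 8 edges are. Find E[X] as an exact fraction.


K_9 has 9^{9 − 2} = 4782969 labelled spanning trees.
For each such spanning tree H, let X_H = 1 if all 8 edges of H are present in G. Then P[X_H = 1] = p^{8} = (2/3)^{8} = 256/6561.
By linearity: E[X] = Σ_H E[X_H] = 4782969 · p^{8} = 4782969 · 256/6561 = 186624.
Numerically: E[X] ≈ 1.87e+05.

E[X] = 4782969 · (2/3)^{8} = 186624 ≈ 1.87e+05.


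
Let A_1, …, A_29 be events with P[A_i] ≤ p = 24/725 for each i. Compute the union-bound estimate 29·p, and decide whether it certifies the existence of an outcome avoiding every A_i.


Union bound: P[∪_{i=1}^{29} A_i] ≤ Σ_i P[A_i] ≤ 29·p = 29·(24/725) = 24/25.
Numerically: 24/25 ≈ 0.9600.
Is 24/25 < 1? YES.
Since P[∪ A_i] ≤ 24/25 < 1, the complement has P[∩ A_i^c] ≥ 1 − 24/25 = 1/25 > 0, so some outcome avoids every A_i.

29·p = 24/25 ≈ 0.9600; existence CERTIFIED by the union bound.


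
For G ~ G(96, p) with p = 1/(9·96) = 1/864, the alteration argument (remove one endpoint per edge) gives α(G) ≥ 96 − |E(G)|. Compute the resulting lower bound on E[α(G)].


E[|E(G)|] = C(96, 2)·p = 4560 · (1/864) = 95/18.
E[α(G)] ≥ n − E[|E(G)|] = 96 − 95/18 = 1633/18.
Numerically: ≈ 90.7222.
(This is only a lower bound; the true E[α(G)] may be larger.)

E[α(G)] ≥ 1633/18 ≈ 90.7222.


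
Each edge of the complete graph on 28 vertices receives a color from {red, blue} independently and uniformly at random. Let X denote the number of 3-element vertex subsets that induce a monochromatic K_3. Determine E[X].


Let X = Σ_S X_S over the C(28, 3) = 3276 subsets S of size 3, where X_S = 1 if the K_3 on S is monochromatic.
For a fixed S, the K_3 on S has C(3, 2) = 3 edges. P[all 3 edges red] = (1/2)^3, and likewise for blue, so P[monochromatic] = 2·(1/2)^3 = 2^{1 − 3} = 1/4.
By linearity of expectation: E[X] = C(28, 3) · 2^{1 − 3} = 3276 · 1/4 = 819.
Numerically: E[X] ≈ 819.000000.

E[X] = C(28,3)·2^(1−C(3,2)) = 819 ≈ 819.000000.


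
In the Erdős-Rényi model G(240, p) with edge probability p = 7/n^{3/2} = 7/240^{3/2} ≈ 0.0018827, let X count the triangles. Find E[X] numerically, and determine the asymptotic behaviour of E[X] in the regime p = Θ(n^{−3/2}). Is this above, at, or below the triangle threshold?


Number of potential triangles: C(240, 3) = 2275280.
Each occurs with probability p³ ≈ (0.0018827)³ ≈ 6.67334430e-09.
By linearity: E[X] = C(240, 3)·p³ ≈ 2275280 · 6.67334430e-09 ≈ 0.015184.
Since α = 3/2 > 1, p = c/n^{3/2} = o(1/n) is below the triangle threshold p ~ 1/n. Asymptotically E[X] ~ (c³/6)·n^{3(1−α)} = (7³/6)·n^{-1.5} → 0, so by Markov's inequality G has no triangles w.h.p.

E[X] ≈ 0.015184; in regime p = Θ(1/n^{3/2}) E[X] tends to 0 (below the triangle threshold p ~ 1/n).


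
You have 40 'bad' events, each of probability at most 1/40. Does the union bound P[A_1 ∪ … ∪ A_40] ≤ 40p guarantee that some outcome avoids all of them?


Union bound: P[∪_{i=1}^{40} A_i] ≤ Σ_i P[A_i] ≤ 40·p = 40·(1/40) = 1.
Numerically: 1 ≈ 1.000000.
Is 1 < 1? NO.
Since the bound 1 is ≥ 1, the union bound is uninformative here; it does NOT by itself certify existence.

40·p = 1 ≈ 1.000000; existence NOT certified by the union bound.


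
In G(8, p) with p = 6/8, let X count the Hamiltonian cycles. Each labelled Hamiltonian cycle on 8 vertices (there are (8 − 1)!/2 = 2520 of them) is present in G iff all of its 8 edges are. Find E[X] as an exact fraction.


K_8 has (8 − 1)!/2 = 2520 labelled Hamiltonian cycles.
For each such Hamiltonian cycle H, let X_H = 1 if all 8 edges of H are present in G. Then P[X_H = 1] = p^{8} = (3/4)^{8} = 6561/65536.
By linearity of expectation: E[X] = Σ_H E[X_H] = 2520 · p^{8} = 2520 · 6561/65536 = 2066715/8192.
Numerically: E[X] ≈ 252.28.

E[X] = 2520 · (3/4)^{8} = 2066715/8192 ≈ 252.28.


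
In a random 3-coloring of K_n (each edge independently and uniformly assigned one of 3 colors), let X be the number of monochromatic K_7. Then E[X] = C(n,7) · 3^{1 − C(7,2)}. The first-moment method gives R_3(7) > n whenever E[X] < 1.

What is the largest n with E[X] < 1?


We need C(n, 7) · 3^{1 − 21} < 1, i.e. C(n, 7) < 3^{21 − 1} = 3486784401.
Check values of n near the boundary:
  n = 79: C(79, 7) = 2898753715; 2898753715 < 3486784401? YES
  n = 80: C(80, 7) = 3176716400; 3176716400 < 3486784401? YES
  n = 81: C(81, 7) = 3477216600; 3477216600 < 3486784401? YES
  n = 82: C(82, 7) = 3801756816; 3801756816 < 3486784401? NO
The largest n with C(n, 7) < 3486784401 is n = 81 (where E[X] = 42928600/43046721 ≈ 0.99726). Hence R_3(7) > 81, i.e. R_3(7) ≥ 82.

Largest n = 81; hence R_3(7) > 81.


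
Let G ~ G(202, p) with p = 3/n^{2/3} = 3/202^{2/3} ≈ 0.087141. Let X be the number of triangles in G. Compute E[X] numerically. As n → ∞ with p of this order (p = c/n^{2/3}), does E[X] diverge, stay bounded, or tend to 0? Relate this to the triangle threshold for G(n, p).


Number of potential triangles: C(202, 3) = 1353400.
Each occurs with probability p³ ≈ (0.087141)³ ≈ 6.6169983e-04.
By linearity: E[X] = C(202, 3)·p³ ≈ 1353400 · 6.6169983e-04 ≈ 895.54455.
Since α = 2/3 < 1, p = c/n^{2/3} ≫ 1/n is above the triangle threshold p ~ 1/n. Asymptotically E[X] ~ (c³/6)·n^{3(1−α)} = (3³/6)·n^{1} → ∞; triangles are abundant w.h.p.

E[X] ≈ 895.54455; in regime p = Θ(1/n^{2/3}) E[X] diverges (above the triangle threshold p ~ 1/n).


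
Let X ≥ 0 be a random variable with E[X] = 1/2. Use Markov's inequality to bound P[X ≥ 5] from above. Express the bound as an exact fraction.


μ = E[X] = 1/2, a = 5.
Markov: P[X ≥ 5] ≤ μ/a = (1/2)/5 = 1/10.
Numerically: ≈ 0.10000.
(Since a = 5 > μ = 0.50000, the bound 1/10 is < 1 and informative.)

P[X ≥ 5] ≤ 1/10 ≈ 0.10000.


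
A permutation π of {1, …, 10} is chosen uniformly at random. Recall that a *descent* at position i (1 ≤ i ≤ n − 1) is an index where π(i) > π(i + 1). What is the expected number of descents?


Write X = Σ X_I over i = 1, …, 9, with X_I the indicator of one descent.
There are 9 indicators.
For each fixed i, the pair (π(i), π(i+1)) is a uniformly random ordered pair of distinct values from {1, …, 10}; by symmetry P[π(i) > π(i+1)] = 1/2.
By linearity: E[X] = 9 · (1/2) = (10 − 1) · (1/2) = 9/2 ≈ 4.500.

E[X] = 9/2 = 4.500.


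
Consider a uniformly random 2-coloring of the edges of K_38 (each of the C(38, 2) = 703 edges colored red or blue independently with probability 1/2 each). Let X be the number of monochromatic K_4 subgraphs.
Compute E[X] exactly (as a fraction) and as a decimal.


Let X = Σ_S X_S over the C(38, 4) = 73815 subsets S of size 4, where X_S = 1 if the K_4 on S is monochromatic.
For a fixed S, the K_4 on S has C(4, 2) = 6 edges. P[all 6 edges red] = (1/2)^6, and likewise for blue, so P[monochromatic] = 2·(1/2)^6 = 2^{1 − 6} = 1/32.
Summing: E[X] = C(38, 4) · 2^{1 − 6} = 73815 · 1/32 = 73815/32.
Numerically: E[X] ≈ 2306.7188.

E[X] = C(38,4)·2^(1−C(4,2)) = 73815/32 ≈ 2306.7188.


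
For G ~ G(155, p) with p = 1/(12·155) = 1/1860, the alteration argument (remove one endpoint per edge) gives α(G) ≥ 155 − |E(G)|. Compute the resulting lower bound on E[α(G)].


E[|E(G)|] = C(155, 2)·p = 11935 · (1/1860) = 77/12.
E[α(G)] ≥ n − E[|E(G)|] = 155 − 77/12 = 1783/12.
Numerically: ≈ 148.58333.
(This is only a lower bound; the true E[α(G)] may be larger.)

E[α(G)] ≥ 1783/12 ≈ 148.58333.


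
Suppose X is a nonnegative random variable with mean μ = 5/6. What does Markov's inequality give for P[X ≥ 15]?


μ = E[X] = 5/6, a = 15.
Markov: P[X ≥ 15] ≤ μ/a = (5/6)/15 = 1/18.
Numerically: ≈ 0.055556.
(Since a = 15 > μ = 0.833333, the bound 1/18 is < 1 and informative.)

P[X ≥ 15] ≤ 1/18 ≈ 0.055556.


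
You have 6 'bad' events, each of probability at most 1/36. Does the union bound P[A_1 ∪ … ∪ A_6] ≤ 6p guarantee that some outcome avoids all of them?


Union bound: P[∪_{i=1}^{6} A_i] ≤ Σ_i P[A_i] ≤ 6·p = 6·(1/36) = 1/6.
Numerically: 1/6 ≈ 0.1666667.
Is 1/6 < 1? YES.
Since P[∪ A_i] ≤ 1/6 < 1, the complement has P[∩ A_i^c] ≥ 1 − 1/6 = 5/6 > 0, so some outcome avoids every A_i.

6·p = 1/6 ≈ 0.1666667; existence CERTIFIED by the union bound.


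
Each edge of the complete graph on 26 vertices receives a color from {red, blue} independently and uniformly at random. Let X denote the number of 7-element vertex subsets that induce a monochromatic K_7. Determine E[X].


Let X = Σ_S X_S over the C(26, 7) = 657800 subsets S of size 7, where X_S = 1 if the K_7 on S is monochromatic.
For a fixed S, the K_7 on S has C(7, 2) = 21 edges. P[all 21 edges red] = (1/2)^21, and likewise for blue, so P[monochromatic] = 2·(1/2)^21 = 2^{1 − 21} = 1/1048576.
Summing: E[X] = C(26, 7) · 2^{1 − 21} = 657800 · 1/1048576 = 82225/131072.
Numerically: E[X] ≈ 0.627327.

E[X] = C(26,7)·2^(1−C(7,2)) = 82225/131072 ≈ 0.627327.


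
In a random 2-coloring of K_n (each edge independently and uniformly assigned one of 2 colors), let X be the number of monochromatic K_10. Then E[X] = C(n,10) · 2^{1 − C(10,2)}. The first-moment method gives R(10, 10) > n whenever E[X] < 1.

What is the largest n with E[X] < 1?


We need C(n, 10) · 2^{1 − 45} < 1, i.e. C(n, 10) < 2^{45 − 1} = 17592186044416.
Check values of n near the boundary:
  n = 94: C(94, 10) = 9041256841903; 9041256841903 < 17592186044416? YES
  n = 95: C(95, 10) = 10104934117421; 10104934117421 < 17592186044416? YES
  n = 96: C(96, 10) = 11279926456656; 11279926456656 < 17592186044416? YES
  n = 97: C(97, 10) = 12576469727536; 12576469727536 < 17592186044416? YES
  n = 98: C(98, 10) = 14005614014756; 14005614014756 < 17592186044416? YES
  n = 99: C(99, 10) = 15579278510796; 15579278510796 < 17592186044416? YES
  n = 100: C(100, 10) = 17310309456440; 17310309456440 < 17592186044416? YES
  n = 101: C(101, 10) = 19212541264840; 19212541264840 < 17592186044416? NO
The largest n with C(n, 10) < 17592186044416 is n = 100 (where E[X] = 2163788682055/2199023255552 ≈ 0.984). Hence R(10, 10) > 100, i.e. R(10, 10) ≥ 101.

Largest n = 100; hence R(10, 10) > 100.


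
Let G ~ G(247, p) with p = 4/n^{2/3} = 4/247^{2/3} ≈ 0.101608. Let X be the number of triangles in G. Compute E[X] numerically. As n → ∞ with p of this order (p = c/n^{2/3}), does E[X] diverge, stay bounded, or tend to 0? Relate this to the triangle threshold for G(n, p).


Number of potential triangles: C(247, 3) = 2481115.
Each occurs with probability p³ ≈ (0.101608)³ ≈ 1.04902555e-03.
By linearity: E[X] = C(247, 3)·p³ ≈ 2481115 · 1.04902555e-03 ≈ 2602.753036.
Since α = 2/3 < 1, p = c/n^{2/3} ≫ 1/n is above the triangle threshold p ~ 1/n. Asymptotically E[X] ~ (c³/6)·n^{3(1−α)} = (4³/6)·n^{1} → ∞; triangles are abundant w.h.p.

E[X] ≈ 2602.753036; in regime p = Θ(1/n^{2/3}) E[X] diverges (above the triangle threshold p ~ 1/n).


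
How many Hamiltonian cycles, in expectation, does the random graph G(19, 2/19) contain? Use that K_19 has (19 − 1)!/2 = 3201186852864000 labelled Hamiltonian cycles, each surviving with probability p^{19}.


K_19 has (19 − 1)!/2 = 3201186852864000 labelled Hamiltonian cycles.
For each such Hamiltonian cycle H, let X_H = 1 if all 19 edges of H are present in G. Then P[X_H = 1] = p^{19} = (2/19)^{19} = 524288/1978419655660313589123979.
By linearity of expectation: E[X] = Σ_H E[X_H] = 3201186852864000 · p^{19} = 3201186852864000 · 524288/1978419655660313589123979 = 1678343852714360832000/1978419655660313589123979.
Numerically: E[X] ≈ 0.000848326.

E[X] = 3201186852864000 · (2/19)^{19} = 1678343852714360832000/1978419655660313589123979 ≈ 0.000848326.


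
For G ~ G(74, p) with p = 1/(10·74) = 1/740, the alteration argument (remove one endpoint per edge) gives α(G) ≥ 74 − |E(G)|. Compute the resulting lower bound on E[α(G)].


E[|E(G)|] = C(74, 2)·p = 2701 · (1/740) = 73/20.
E[α(G)] ≥ n − E[|E(G)|] = 74 − 73/20 = 1407/20.
Numerically: ≈ 70.350000.
(This is only a lower bound; the true E[α(G)] may be larger.)

E[α(G)] ≥ 1407/20 ≈ 70.350000.


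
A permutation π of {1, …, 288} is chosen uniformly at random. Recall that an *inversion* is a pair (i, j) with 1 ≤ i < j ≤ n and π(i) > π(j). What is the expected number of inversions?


Write X = Σ X_I over the C(288, 2) = 41328 pairs i < j, with X_I the indicator of one inversion.
There are 41328 indicators.
For each fixed pair i < j, the values π(i) and π(j) are two distinct elements of {1, …, 288} in uniformly random order; by symmetry P[π(i) > π(j)] = 1/2.
By linearity: E[X] = 41328 · (1/2) = C(288, 2) · (1/2) = 41328/2 = 20664 ≈ 20664.000.

E[X] = 20664 = 20664.000.


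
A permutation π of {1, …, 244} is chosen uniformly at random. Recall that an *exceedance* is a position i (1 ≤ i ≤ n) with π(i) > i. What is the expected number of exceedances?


Write X = Σ_{i=1}^{244} X_i, where X_i = 1_{π(i) > i}.
For each fixed i, π(i) is uniform over {1, …, 244} (marginal of a uniform permutation), so P[π(i) > i] = (n − i)/n. Summing: Σ_{i=1}^{244} (n − i)/n = (0 + 1 + … + 243)/244 = 244(244 − 1)/(2·244) = (244 − 1)/2.
Hence E[X] = Σ_{i=1}^{244} (244 − i)/244 = 243/2 ≈ 121.5000.

E[X] = 243/2 = 121.5000.


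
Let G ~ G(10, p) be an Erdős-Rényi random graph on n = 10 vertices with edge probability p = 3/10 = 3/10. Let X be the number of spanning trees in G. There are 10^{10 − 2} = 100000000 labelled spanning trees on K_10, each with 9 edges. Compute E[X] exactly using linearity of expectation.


K_10 has 10^{10 − 2} = 100000000 labelled spanning trees.
For each such spanning tree H, let X_H = 1 if all 9 edges of H are present in G. Then P[X_H = 1] = p^{9} = (3/10)^{9} = 19683/1000000000.
Summing the indicators: E[X] = Σ_H E[X_H] = 100000000 · p^{9} = 100000000 · 19683/1000000000 = 19683/10.
Numerically: E[X] ≈ 1968.

E[X] = 100000000 · (3/10)^{9} = 19683/10 ≈ 1968.


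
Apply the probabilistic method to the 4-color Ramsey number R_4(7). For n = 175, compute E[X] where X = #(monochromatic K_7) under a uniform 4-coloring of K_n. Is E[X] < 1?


E[X] = C(175, 7) · 4^{1 − 21} = 883208107275 · 4^{−20} = 883208107275/1099511627776.
As a reduced fraction: E[X] = 883208107275/1099511627776 ≈ 0.8032731.
Is E[X] < 1? YES.
Since E[X] < 1, there exists a 4-coloring of K_{175} with no monochromatic K_7; hence R_4(7) > 175.

E[X] = 883208107275/1099511627776 ≈ 0.8032731; E[X] < 1, so R_4(7) > 175.


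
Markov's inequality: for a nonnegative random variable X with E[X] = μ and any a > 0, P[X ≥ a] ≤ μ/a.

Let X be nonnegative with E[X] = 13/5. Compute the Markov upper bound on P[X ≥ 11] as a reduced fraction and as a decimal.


μ = E[X] = 13/5, a = 11.
Markov: P[X ≥ 11] ≤ μ/a = (13/5)/11 = 13/55.
Numerically: ≈ 0.236.
(Since a = 11 > μ = 2.600, the bound 13/55 is < 1 and informative.)

P[X ≥ 11] ≤ 13/55 ≈ 0.236.


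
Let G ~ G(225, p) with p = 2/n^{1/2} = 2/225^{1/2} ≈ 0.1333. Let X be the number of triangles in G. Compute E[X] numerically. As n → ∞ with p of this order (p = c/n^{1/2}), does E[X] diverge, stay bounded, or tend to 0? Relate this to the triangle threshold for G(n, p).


Number of potential triangles: C(225, 3) = 1873200.
Each occurs with probability p³ ≈ (0.1333)³ ≈ 2.370370e-03.
By linearity: E[X] = C(225, 3)·p³ ≈ 1873200 · 2.370370e-03 ≈ 4440.1778.
Since α = 1/2 < 1, p = c/n^{1/2} ≫ 1/n is above the triangle threshold p ~ 1/n. Asymptotically E[X] ~ (c³/6)·n^{3(1−α)} = (2³/6)·n^{1.5} → ∞; triangles are abundant w.h.p.

E[X] ≈ 4440.1778; in regime p = Θ(1/n^{1/2}) E[X] diverges (above the triangle threshold p ~ 1/n).


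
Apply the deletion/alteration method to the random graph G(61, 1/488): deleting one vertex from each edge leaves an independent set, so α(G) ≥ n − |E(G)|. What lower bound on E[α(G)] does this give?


E[|E(G)|] = C(61, 2)·p = 1830 · (1/488) = 15/4.
E[α(G)] ≥ n − E[|E(G)|] = 61 − 15/4 = 229/4.
Numerically: ≈ 57.250.
(This is only a lower bound; the true E[α(G)] may be larger.)

E[α(G)] ≥ 229/4 ≈ 57.250.


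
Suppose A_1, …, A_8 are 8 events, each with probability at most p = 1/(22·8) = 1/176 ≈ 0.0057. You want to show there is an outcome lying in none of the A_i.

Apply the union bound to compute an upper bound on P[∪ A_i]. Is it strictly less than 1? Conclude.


Union bound: P[∪_{i=1}^{8} A_i] ≤ Σ_i P[A_i] ≤ 8·p = 8·(1/176) = 1/22.
Numerically: 1/22 ≈ 0.0455.
Is 1/22 < 1? YES.
Since P[∪ A_i] ≤ 1/22 < 1, the complement has P[∩ A_i^c] ≥ 1 − 1/22 = 21/22 > 0, so some outcome avoids every A_i.

8·p = 1/22 ≈ 0.0455; existence CERTIFIED by the union bound.


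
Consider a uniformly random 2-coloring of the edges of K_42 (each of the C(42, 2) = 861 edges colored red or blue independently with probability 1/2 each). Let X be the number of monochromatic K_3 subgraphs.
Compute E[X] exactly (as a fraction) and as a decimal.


Let X = Σ_S X_S over the C(42, 3) = 11480 subsets S of size 3, where X_S = 1 if the K_3 on S is monochromatic.
For a fixed S, the K_3 on S has C(3, 2) = 3 edges. P[all 3 edges red] = (1/2)^3, and likewise for blue, so P[monochromatic] = 2·(1/2)^3 = 2^{1 − 3} = 1/4.
Summing: E[X] = C(42, 3) · 2^{1 − 3} = 11480 · 1/4 = 2870.
Numerically: E[X] ≈ 2870.000000.

E[X] = C(42,3)·2^(1−C(3,2)) = 2870 ≈ 2870.000000.


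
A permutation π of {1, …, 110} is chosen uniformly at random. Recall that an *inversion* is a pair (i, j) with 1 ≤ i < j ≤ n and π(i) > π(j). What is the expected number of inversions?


Write X = Σ X_I over the C(110, 2) = 5995 pairs i < j, with X_I the indicator of one inversion.
There are 5995 indicators.
For each fixed pair i < j, the values π(i) and π(j) are two distinct elements of {1, …, 110} in uniformly random order; by symmetry P[π(i) > π(j)] = 1/2.
By linearity: E[X] = 5995 · (1/2) = C(110, 2) · (1/2) = 5995/2 = 5995/2 ≈ 2997.500000.

E[X] = 5995/2 = 2997.500000.


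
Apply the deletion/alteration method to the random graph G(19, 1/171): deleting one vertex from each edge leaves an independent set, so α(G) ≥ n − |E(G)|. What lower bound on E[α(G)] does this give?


E[|E(G)|] = C(19, 2)·p = 171 · (1/171) = 1.
E[α(G)] ≥ n − E[|E(G)|] = 19 − 1 = 18.
Numerically: ≈ 18.000000.
(This is only a lower bound; the true E[α(G)] may be larger.)

E[α(G)] ≥ 18 ≈ 18.000000.


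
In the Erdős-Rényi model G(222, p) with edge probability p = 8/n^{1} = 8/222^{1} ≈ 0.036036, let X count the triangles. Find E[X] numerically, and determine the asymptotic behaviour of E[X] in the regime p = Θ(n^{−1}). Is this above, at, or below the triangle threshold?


Number of potential triangles: C(222, 3) = 1798940.
Each occurs with probability p³ ≈ (0.036036)³ ≈ 4.67962484e-05.
By linearity: E[X] = C(222, 3)·p³ ≈ 1798940 · 4.67962484e-05 ≈ 84.183643.
Here α = 1, so p = 8/n is exactly at the triangle threshold p ~ 1/n. Asymptotically E[X] → c³/6 = 8³/6 = 256/3 ≈ 85.333333, a bounded constant. In this regime the triangle count is asymptotically Poisson(c³/6).

E[X] ≈ 84.183643; in regime p = Θ(1/n^{1}) E[X] stays bounded (at the triangle threshold p ~ 1/n).


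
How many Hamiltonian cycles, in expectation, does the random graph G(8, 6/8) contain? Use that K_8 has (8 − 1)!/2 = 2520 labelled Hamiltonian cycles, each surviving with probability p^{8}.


K_8 has (8 − 1)!/2 = 2520 labelled Hamiltonian cycles.
For each such Hamiltonian cycle H, let X_H = 1 if all 8 edges of H are present in G. Then P[X_H = 1] = p^{8} = (3/4)^{8} = 6561/65536.
By linearity: E[X] = Σ_H E[X_H] = 2520 · p^{8} = 2520 · 6561/65536 = 2066715/8192.
Numerically: E[X] ≈ 252.3.

E[X] = 2520 · (3/4)^{8} = 2066715/8192 ≈ 252.3.


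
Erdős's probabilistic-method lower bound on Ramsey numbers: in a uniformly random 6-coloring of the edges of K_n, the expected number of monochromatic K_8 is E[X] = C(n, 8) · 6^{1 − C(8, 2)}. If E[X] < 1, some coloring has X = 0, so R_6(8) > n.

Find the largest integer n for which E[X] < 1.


We need C(n, 8) · 6^{1 − 28} < 1, i.e. C(n, 8) < 6^{28 − 1} = 1023490369077469249536.
Check values of n near the boundary:
  n = 1591: C(1591, 8) = 1000427749141189953870; 1000427749141189953870 < 1023490369077469249536? YES
  n = 1592: C(1592, 8) = 1005480414540892933435; 1005480414540892933435 < 1023490369077469249536? YES
  n = 1593: C(1593, 8) = 1010555394551193970323; 1010555394551193970323 < 1023490369077469249536? YES
  n = 1594: C(1594, 8) = 1015652773590544255167; 1015652773590544255167 < 1023490369077469249536? YES
  n = 1595: C(1595, 8) = 1020772636343363633895; 1020772636343363633895 < 1023490369077469249536? YES
  n = 1596: C(1596, 8) = 1025915067760710553965; 1025915067760710553965 < 1023490369077469249536? NO
  n = 1597: C(1597, 8) = 1031080153060953275445; 1031080153060953275445 < 1023490369077469249536? NO
  n = 1598: C(1598, 8) = 1036267977730442348529; 1036267977730442348529 < 1023490369077469249536? NO
The largest n with C(n, 8) < 1023490369077469249536 is n = 1595 (where E[X] = 113419181815929292655/113721152119718805504 ≈ 0.9973446). Hence R_6(8) > 1595, i.e. R_6(8) ≥ 1596.

Largest n = 1595; hence R_6(8) > 1595.


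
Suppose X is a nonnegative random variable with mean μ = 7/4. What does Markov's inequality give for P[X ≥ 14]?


μ = E[X] = 7/4, a = 14.
Markov: P[X ≥ 14] ≤ μ/a = (7/4)/14 = 1/8.
Numerically: ≈ 0.125.
(Since a = 14 > μ = 1.750, the bound 1/8 is < 1 and informative.)

P[X ≥ 14] ≤ 1/8 ≈ 0.125.


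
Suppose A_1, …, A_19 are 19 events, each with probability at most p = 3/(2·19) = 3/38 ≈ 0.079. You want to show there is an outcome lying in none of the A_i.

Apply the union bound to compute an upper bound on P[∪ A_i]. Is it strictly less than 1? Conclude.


Union bound: P[∪_{i=1}^{19} A_i] ≤ Σ_i P[A_i] ≤ 19·p = 19·(3/38) = 3/2.
Numerically: 3/2 ≈ 1.500.
Is 3/2 < 1? NO.
Since the bound 3/2 is ≥ 1, the union bound is uninformative here; it does NOT by itself certify existence.

19·p = 3/2 ≈ 1.500; existence NOT certified by the union bound.


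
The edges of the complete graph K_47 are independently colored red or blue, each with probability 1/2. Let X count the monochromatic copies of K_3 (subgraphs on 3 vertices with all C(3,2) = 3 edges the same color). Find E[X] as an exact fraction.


Let X = Σ_S X_S over the C(47, 3) = 16215 subsets S of size 3, where X_S = 1 if the K_3 on S is monochromatic.
For a fixed S, the K_3 on S has C(3, 2) = 3 edges. P[all 3 edges red] = (1/2)^3, and likewise for blue, so P[monochromatic] = 2·(1/2)^3 = 2^{1 − 3} = 1/4.
Summing: E[X] = C(47, 3) · 2^{1 − 3} = 16215 · 1/4 = 16215/4.
Numerically: E[X] ≈ 4053.750.

E[X] = C(47,3)·2^(1−C(3,2)) = 16215/4 ≈ 4053.750.


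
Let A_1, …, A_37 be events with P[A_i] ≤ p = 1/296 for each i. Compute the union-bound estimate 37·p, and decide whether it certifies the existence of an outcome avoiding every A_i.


Union bound: P[∪_{i=1}^{37} A_i] ≤ Σ_i P[A_i] ≤ 37·p = 37·(1/296) = 1/8.
Numerically: 1/8 ≈ 0.1250.
Is 1/8 < 1? YES.
Since P[∪ A_i] ≤ 1/8 < 1, the complement has P[∩ A_i^c] ≥ 1 − 1/8 = 7/8 > 0, so some outcome avoids every A_i.

37·p = 1/8 ≈ 0.1250; existence CERTIFIED by the union bound.


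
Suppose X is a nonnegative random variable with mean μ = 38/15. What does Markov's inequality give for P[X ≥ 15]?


μ = E[X] = 38/15, a = 15.
Markov: P[X ≥ 15] ≤ μ/a = (38/15)/15 = 38/225.
Numerically: ≈ 0.168889.
(Since a = 15 > μ = 2.533333, the bound 38/225 is < 1 and informative.)

P[X ≥ 15] ≤ 38/225 ≈ 0.168889.


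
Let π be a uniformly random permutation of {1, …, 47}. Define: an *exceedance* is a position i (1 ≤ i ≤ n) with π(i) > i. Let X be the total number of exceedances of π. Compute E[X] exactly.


Write X = Σ_{i=1}^{47} X_i, where X_i = 1_{π(i) > i}.
For each fixed i, π(i) is uniform over {1, …, 47} (marginal of a uniform permutation), so P[π(i) > i] = (n − i)/n. Summing: Σ_{i=1}^{47} (n − i)/n = (0 + 1 + … + 46)/47 = 47(47 − 1)/(2·47) = (47 − 1)/2.
Hence E[X] = Σ_{i=1}^{47} (47 − i)/47 = 23 ≈ 23.000.

E[X] = 23 = 23.000.


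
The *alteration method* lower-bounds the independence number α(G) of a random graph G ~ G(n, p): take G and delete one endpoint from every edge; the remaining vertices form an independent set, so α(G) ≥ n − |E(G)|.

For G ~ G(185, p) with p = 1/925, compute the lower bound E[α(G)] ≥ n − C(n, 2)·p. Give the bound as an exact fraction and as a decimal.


E[|E(G)|] = C(185, 2)·p = 17020 · (1/925) = 92/5.
E[α(G)] ≥ n − E[|E(G)|] = 185 − 92/5 = 833/5.
Numerically: ≈ 166.600.
(This is only a lower bound; the true E[α(G)] may be larger.)

E[α(G)] ≥ 833/5 ≈ 166.600.


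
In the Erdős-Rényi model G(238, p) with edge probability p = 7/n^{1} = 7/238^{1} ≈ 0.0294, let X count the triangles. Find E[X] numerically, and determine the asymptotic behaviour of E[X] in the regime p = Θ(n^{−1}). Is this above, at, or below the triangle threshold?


Number of potential triangles: C(238, 3) = 2218636.
Each occurs with probability p³ ≈ (0.0294)³ ≈ 2.54427e-05.
By linearity: E[X] = C(238, 3)·p³ ≈ 2218636 · 2.54427e-05 ≈ 56.448.
Here α = 1, so p = 7/n is exactly at the triangle threshold p ~ 1/n. Asymptotically E[X] → c³/6 = 7³/6 = 343/6 ≈ 57.167, a bounded constant. In this regime the triangle count is asymptotically Poisson(c³/6).

E[X] ≈ 56.448; in regime p = Θ(1/n^{1}) E[X] stays bounded (at the triangle threshold p ~ 1/n).


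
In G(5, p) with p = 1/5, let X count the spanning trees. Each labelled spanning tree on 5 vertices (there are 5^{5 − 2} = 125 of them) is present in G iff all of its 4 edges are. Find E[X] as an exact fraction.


K_5 has 5^{5 − 2} = 125 labelled spanning trees.
For each such spanning tree H, let X_H = 1 if all 4 edges of H are present in G. Then P[X_H = 1] = p^{4} = (1/5)^{4} = 1/625.
By linearity: E[X] = Σ_H E[X_H] = 125 · p^{4} = 125 · 1/625 = 1/5.
Numerically: E[X] ≈ 0.2.

E[X] = 125 · (1/5)^{4} = 1/5 ≈ 0.2.


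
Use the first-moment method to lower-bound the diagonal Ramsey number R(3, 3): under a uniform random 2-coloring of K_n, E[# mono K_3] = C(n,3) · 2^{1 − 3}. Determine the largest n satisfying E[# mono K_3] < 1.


We need C(n, 3) · 2^{1 − 3} < 1, i.e. C(n, 3) < 2^{3 − 1} = 4.
Check values of n near the boundary:
  n = 3: C(3, 3) = 1; 1 < 4? YES
  n = 4: C(4, 3) = 4; 4 < 4? NO
  n = 5: C(5, 3) = 10; 10 < 4? NO
The largest n with C(n, 3) < 4 is n = 3 (where E[X] = 1/4 ≈ 0.250). Hence R(3, 3) > 3, i.e. R(3, 3) ≥ 4.

Largest n = 3; hence R(3, 3) > 3.


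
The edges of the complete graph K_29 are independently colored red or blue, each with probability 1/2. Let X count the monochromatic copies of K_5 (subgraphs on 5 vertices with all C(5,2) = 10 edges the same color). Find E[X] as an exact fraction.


Let X = Σ_S X_S over the C(29, 5) = 118755 subsets S of size 5, where X_S = 1 if the K_5 on S is monochromatic.
For a fixed S, the K_5 on S has C(5, 2) = 10 edges. P[all 10 edges red] = (1/2)^10, and likewise for blue, so P[monochromatic] = 2·(1/2)^10 = 2^{1 − 10} = 1/512.
By linearity: E[X] = C(29, 5) · 2^{1 − 10} = 118755 · 1/512 = 118755/512.
Numerically: E[X] ≈ 231.94336.

E[X] = C(29,5)·2^(1−C(5,2)) = 118755/512 ≈ 231.94336.


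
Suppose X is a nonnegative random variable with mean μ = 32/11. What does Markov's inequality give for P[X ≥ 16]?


μ = E[X] = 32/11, a = 16.
Markov: P[X ≥ 16] ≤ μ/a = (32/11)/16 = 2/11.
Numerically: ≈ 0.1818.
(Since a = 16 > μ = 2.9091, the bound 2/11 is < 1 and informative.)

P[X ≥ 16] ≤ 2/11 ≈ 0.1818.


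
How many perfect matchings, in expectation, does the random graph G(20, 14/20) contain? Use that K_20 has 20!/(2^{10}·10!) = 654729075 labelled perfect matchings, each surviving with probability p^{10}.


K_20 has 20!/(2^{10}·10!) = 654729075 labelled perfect matchings.
For each such perfect matching H, let X_H = 1 if all 10 edges of H are present in G. Then P[X_H = 1] = p^{10} = (7/10)^{10} = 282475249/10000000000.
By linearity of expectation: E[X] = Σ_H E[X_H] = 654729075 · p^{10} = 654729075 · 282475249/10000000000 = 7397790339526587/400000000.
Numerically: E[X] ≈ 1.85e+07.

E[X] = 654729075 · (7/10)^{10} = 7397790339526587/400000000 ≈ 1.85e+07.


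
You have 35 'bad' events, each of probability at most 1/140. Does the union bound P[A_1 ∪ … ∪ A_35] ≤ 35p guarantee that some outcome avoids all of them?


Union bound: P[∪_{i=1}^{35} A_i] ≤ Σ_i P[A_i] ≤ 35·p = 35·(1/140) = 1/4.
Numerically: 1/4 ≈ 0.250000.
Is 1/4 < 1? YES.
Since P[∪ A_i] ≤ 1/4 < 1, the complement has P[∩ A_i^c] ≥ 1 − 1/4 = 3/4 > 0, so some outcome avoids every A_i.

35·p = 1/4 ≈ 0.250000; existence CERTIFIED by the union bound.


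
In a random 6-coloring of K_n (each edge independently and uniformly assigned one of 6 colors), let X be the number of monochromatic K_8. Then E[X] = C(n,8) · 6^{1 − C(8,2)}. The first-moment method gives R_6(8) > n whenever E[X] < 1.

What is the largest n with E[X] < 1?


We need C(n, 8) · 6^{1 − 28} < 1, i.e. C(n, 8) < 6^{28 − 1} = 1023490369077469249536.
Check values of n near the boundary:
  n = 1591: C(1591, 8) = 1000427749141189953870; 1000427749141189953870 < 1023490369077469249536? YES
  n = 1592: C(1592, 8) = 1005480414540892933435; 1005480414540892933435 < 1023490369077469249536? YES
  n = 1593: C(1593, 8) = 1010555394551193970323; 1010555394551193970323 < 1023490369077469249536? YES
  n = 1594: C(1594, 8) = 1015652773590544255167; 1015652773590544255167 < 1023490369077469249536? YES
  n = 1595: C(1595, 8) = 1020772636343363633895; 1020772636343363633895 < 1023490369077469249536? YES
  n = 1596: C(1596, 8) = 1025915067760710553965; 1025915067760710553965 < 1023490369077469249536? NO
The largest n with C(n, 8) < 1023490369077469249536 is n = 1595 (where E[X] = 113419181815929292655/113721152119718805504 ≈ 0.9973446). Hence R_6(8) > 1595, i.e. R_6(8) ≥ 1596.

Largest n = 1595; hence R_6(8) > 1595.


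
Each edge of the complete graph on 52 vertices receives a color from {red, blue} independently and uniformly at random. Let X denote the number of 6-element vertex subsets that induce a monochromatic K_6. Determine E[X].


Let X = Σ_S X_S over the C(52, 6) = 20358520 subsets S of size 6, where X_S = 1 if the K_6 on S is monochromatic.
For a fixed S, the K_6 on S has C(6, 2) = 15 edges. P[all 15 edges red] = (1/2)^15, and likewise for blue, so P[monochromatic] = 2·(1/2)^15 = 2^{1 − 15} = 1/16384.
By linearity of expectation: E[X] = C(52, 6) · 2^{1 − 15} = 20358520 · 1/16384 = 2544815/2048.
Numerically: E[X] ≈ 1242.585449.

E[X] = C(52,6)·2^(1−C(6,2)) = 2544815/2048 ≈ 1242.585449.


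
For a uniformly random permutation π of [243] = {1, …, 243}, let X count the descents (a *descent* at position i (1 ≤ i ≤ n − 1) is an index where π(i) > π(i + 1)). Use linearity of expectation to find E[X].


Write X = Σ X_I over i = 1, …, 242, with X_I the indicator of one descent.
There are 242 indicators.
For each fixed i, the pair (π(i), π(i+1)) is a uniformly random ordered pair of distinct values from {1, …, 243}; by symmetry P[π(i) > π(i+1)] = 1/2.
By linearity: E[X] = 242 · (1/2) = (243 − 1) · (1/2) = 121 ≈ 121.00000.

E[X] = 121 = 121.00000.


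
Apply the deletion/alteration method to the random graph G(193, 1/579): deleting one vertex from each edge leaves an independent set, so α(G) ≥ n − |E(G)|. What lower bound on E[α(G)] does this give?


E[|E(G)|] = C(193, 2)·p = 18528 · (1/579) = 32.
E[α(G)] ≥ n − E[|E(G)|] = 193 − 32 = 161.
Numerically: ≈ 161.0000.
(This is only a lower bound; the true E[α(G)] may be larger.)

E[α(G)] ≥ 161 ≈ 161.0000.


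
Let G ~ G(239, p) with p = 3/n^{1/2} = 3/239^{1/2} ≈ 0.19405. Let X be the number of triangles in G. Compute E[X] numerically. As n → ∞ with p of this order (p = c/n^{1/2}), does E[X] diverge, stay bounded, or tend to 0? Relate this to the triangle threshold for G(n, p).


Number of potential triangles: C(239, 3) = 2246839.
Each occurs with probability p³ ≈ (0.19405)³ ≈ 7.3074678e-03.
By linearity: E[X] = C(239, 3)·p³ ≈ 2246839 · 7.3074678e-03 ≈ 16418.70374.
Since α = 1/2 < 1, p = c/n^{1/2} ≫ 1/n is above the triangle threshold p ~ 1/n. Asymptotically E[X] ~ (c³/6)·n^{3(1−α)} = (3³/6)·n^{1.5} → ∞; triangles are abundant w.h.p.

E[X] ≈ 16418.70374; in regime p = Θ(1/n^{1/2}) E[X] diverges (above the triangle threshold p ~ 1/n).


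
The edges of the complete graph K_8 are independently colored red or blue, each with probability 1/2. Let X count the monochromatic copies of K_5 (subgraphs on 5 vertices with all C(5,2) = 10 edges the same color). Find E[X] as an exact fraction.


Let X = Σ_S X_S over the C(8, 5) = 56 subsets S of size 5, where X_S = 1 if the K_5 on S is monochromatic.
For a fixed S, the K_5 on S has C(5, 2) = 10 edges. P[all 10 edges red] = (1/2)^10, and likewise for blue, so P[monochromatic] = 2·(1/2)^10 = 2^{1 − 10} = 1/512.
By linearity of expectation: E[X] = C(8, 5) · 2^{1 − 10} = 56 · 1/512 = 7/64.
Numerically: E[X] ≈ 0.10938.

E[X] = C(8,5)·2^(1−C(5,2)) = 7/64 ≈ 0.10938.
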